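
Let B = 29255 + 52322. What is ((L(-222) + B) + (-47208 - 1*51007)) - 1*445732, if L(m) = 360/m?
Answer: -17107750/37 ≈ -4.6237e+5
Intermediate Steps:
B = 81577
((L(-222) + B) + (-47208 - 1*51007)) - 1*445732 = ((360/(-222) + 81577) + (-47208 - 1*51007)) - 1*445732 = ((360*(-1/222) + 81577) + (-47208 - 51007)) - 445732 = ((-60/37 + 81577) - 98215) - 445732 = (3018289/37 - 98215) - 445732 = -615666/37 - 445732 = -17107750/37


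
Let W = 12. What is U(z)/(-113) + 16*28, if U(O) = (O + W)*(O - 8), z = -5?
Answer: 50715/113 ≈ 448.81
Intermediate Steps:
U(O) = (-8 + O)*(12 + O) (U(O) = (O + 12)*(O - 8) = (12 + O)*(-8 + O) = (-8 + O)*(12 + O))
U(z)/(-113) + 16*28 = (-96 + (-5)² + 4*(-5))/(-113) + 16*28 = (-96 + 25 - 20)*(-1/113) + 448 = -91*(-1/113) + 448 = 91/113 + 448 = 50715/113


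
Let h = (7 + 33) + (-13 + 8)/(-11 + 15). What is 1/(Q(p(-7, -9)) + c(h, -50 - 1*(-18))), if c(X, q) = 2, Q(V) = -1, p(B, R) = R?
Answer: 1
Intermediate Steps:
h = 155/4 (h = 40 - 5/4 = 155/4 ≈ 38.750)
1/(Q(p(-7, -9)) + c(h, -50 - 1*(-18))) = 1/(-1 + 2) = 1/1 = 1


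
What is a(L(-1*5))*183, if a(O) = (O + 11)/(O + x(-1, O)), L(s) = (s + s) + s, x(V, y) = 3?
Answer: 61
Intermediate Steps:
L(s) = 3*s (L(s) = 2*s + s = 3*s)
a(O) = (11 + O)/(3 + O) (a(O) = (O + 11)/(O + 3) = (11 + O)/(3 + O))
a(L(-1*5))*183 = ((11 + 3*(-1*5))/(3 + 3*(-1*5)))*183 = ((11 + 3*(-5))/(3 + 3*(-5)))*183 = ((11 - 15)/(3 - 15))*183 = (-4/(-12))*183 = -1/12*(-4)*183 = (1/3)*183 = 61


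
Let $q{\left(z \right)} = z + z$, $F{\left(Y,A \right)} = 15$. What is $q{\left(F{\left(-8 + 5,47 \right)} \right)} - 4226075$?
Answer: $-4226045$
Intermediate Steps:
$q{\left(z \right)} = 2 z$
$q{\left(F{\left(-8 + 5,47 \right)} \right)} - 4226075 = 2 \cdot 15 - 4226075 = 30 - 4226075 = -4226045$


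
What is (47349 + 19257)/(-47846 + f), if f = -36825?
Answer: -66606/84671 ≈ -0.78664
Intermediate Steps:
(47349 + 19257)/(-47846 + f) = (47349 + 19257)/(-47846 - 36825) = 66606/(-84671) = 66606*(-1/84671) = -66606/84671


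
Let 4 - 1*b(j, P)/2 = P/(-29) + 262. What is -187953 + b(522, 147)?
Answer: -5465307/29 ≈ -1.8846e+5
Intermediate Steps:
b(j, P) = -516 + 2*P/29 (b(j, P) = 8 - 2*(P/(-29) + 262) = 8 - 2*(P*(-1/29) + 262) = 8 - 2*(-P/29 + 262) = 8 - 2*(262 - P/29) = 8 + (-524 + 2*P/29) = -516 + 2*P/29)
-187953 + b(522, 147) = -187953 + (-516 + (2/29)*147) = -187953 + (-516 + 294/29) = -187953 - 14670/29 = -5465307/29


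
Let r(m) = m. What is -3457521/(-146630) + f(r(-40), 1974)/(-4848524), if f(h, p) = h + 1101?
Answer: 270382547977/11466759260 ≈ 23.580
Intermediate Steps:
f(h, p) = 1101 + h
-3457521/(-146630) + f(r(-40), 1974)/(-4848524) = -3457521/(-146630) + (1101 - 40)/(-4848524) = -3457521*(-1/146630) + 1061*(-1/4848524) = 3457521/146630 - 1061/4848524 = 270382547977/11466759260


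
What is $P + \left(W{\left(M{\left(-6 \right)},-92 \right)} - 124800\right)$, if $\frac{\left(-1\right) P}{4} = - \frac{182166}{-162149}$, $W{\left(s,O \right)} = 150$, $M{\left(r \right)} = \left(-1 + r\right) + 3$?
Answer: $- \frac{20212601514}{162149} \approx -1.2465 \cdot 10^{5}$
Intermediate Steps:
$M{\left(r \right)} = 2 + r$
$P = - \frac{728664}{162149}$ ($P = - 4 \left(- \frac{182166}{-162149}\right) = - 4 \left(\left(-182166\right) \left(- \frac{1}{162149}\right)\right) = \left(-4\right) \frac{182166}{162149} = - \frac{728664}{162149} \approx -4.4938$)
$P + \left(W{\left(M{\left(-6 \right)},-92 \right)} - 124800\right) = - \frac{728664}{162149} + \left(150 - 124800\right) = - \frac{728664}{162149} - 124650 = - \frac{20212601514}{162149}$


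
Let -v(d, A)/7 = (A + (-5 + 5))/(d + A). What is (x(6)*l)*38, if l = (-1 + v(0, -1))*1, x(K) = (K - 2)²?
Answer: -4864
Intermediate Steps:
x(K) = (-2 + K)²
v(d, A) = -7*A/(A + d) (v(d, A) = -7*(A + (-5 + 5))/(d + A) = -7*(A + 0)/(A + d) = -7*A/(A + d))
l = -8 (l = (-1 - 7*(-1)/(-1 + 0))*1 = (-1 - 7*(-1)/(-1))*1 = (-1 - 7*(-1)*(-1))*1 = (-1 - 7)*1 = -8*1 = -8)
(x(6)*l)*38 = ((-2 + 6)²*(-8))*38 = (4²*(-8))*38 = (16*(-8))*38 = -128*38 = -4864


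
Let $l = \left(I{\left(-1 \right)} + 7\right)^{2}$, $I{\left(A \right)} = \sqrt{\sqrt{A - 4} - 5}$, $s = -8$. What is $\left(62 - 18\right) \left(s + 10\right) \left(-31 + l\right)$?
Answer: $-2728 + 88 \left(7 + \sqrt{-5 + i \sqrt{5}}\right)^{2} \approx 1745.8 + 3016.6 i$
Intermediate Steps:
$I{\left(A \right)} = \sqrt{-5 + \sqrt{-4 + A}}$ ($I{\left(A \right)} = \sqrt{\sqrt{-4 + A} - 5} = \sqrt{-5 + \sqrt{-4 + A}}$)
$l = \left(7 + \sqrt{-5 + i \sqrt{5}}\right)^{2}$ ($l = \left(\sqrt{-5 + \sqrt{-4 - 1}} + 7\right)^{2} = \left(\sqrt{-5 + \sqrt{-5}} + 7\right)^{2} = \left(\sqrt{-5 + i \sqrt{5}} + 7\right)^{2} = \left(7 + \sqrt{-5 + i \sqrt{5}}\right)^{2} \approx 50.839 + 34.279 i$)
$\left(62 - 18\right) \left(s + 10\right) \left(-31 + l\right) = \left(62 - 18\right) \left(-8 + 10\right) \left(-31 + \left(7 + \sqrt{-5 + i \sqrt{5}}\right)^{2}\right) = 44 \cdot 2 \left(-31 + \left(7 + \sqrt{-5 + i \sqrt{5}}\right)^{2}\right) = 88 \left(-31 + \left(7 + \sqrt{-5 + i \sqrt{5}}\right)^{2}\right) = -2728 + 88 \left(7 + \sqrt{-5 + i \sqrt{5}}\right)^{2}$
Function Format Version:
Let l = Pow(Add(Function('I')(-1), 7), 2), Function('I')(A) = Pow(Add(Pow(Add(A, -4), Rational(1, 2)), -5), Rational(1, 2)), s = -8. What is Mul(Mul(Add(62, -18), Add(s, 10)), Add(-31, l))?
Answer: Add(-2728, Mul(88, Pow(Add(7, Pow(Add(-5, Mul(I, Pow(5, Rational(1, 2)))), Rational(1, 2))), 2))) ≈ Add(1745.8, Mul(3016.6, I))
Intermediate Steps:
Function('I')(A) = Pow(Add(-5, Pow(Add(-4, A), Rational(1, 2))), Rational(1, 2)) (Function('I')(A) = Pow(Add(Pow(Add(-4, A), Rational(1, 2)), -5), Rational(1, 2)) = Pow(Add(-5, Pow(Add(-4, A), Rational(1, 2))), Rational(1, 2)))
l = Pow(Add(7, Pow(Add(-5, Mul(I, Pow(5, Rational(1, 2)))), Rational(1, 2))), 2) (l = Pow(Add(Pow(Add(-5, Pow(Add(-4, -1), Rational(1, 2))), Rational(1, 2)), 7), 2) = Pow(Add(Pow(Add(-5, Pow(-5, Rational(1, 2))), Rational(1, 2)), 7), 2) = Pow(Add(Pow(Add(-5, Mul(I, Pow(5, Rational(1, 2)))), Rational(1, 2)), 7), 2) = Pow(Add(7, Pow(Add(-5, Mul(I, Pow(5, Rational(1, 2)))), Rational(1, 2))), 2) ≈ Add(50.839, Mul(34.279, I)))
Mul(Mul(Add(62, -18), Add(s, 10)), Add(-31, l)) = Mul(Mul(Add(62, -18), Add(-8, 10)), Add(-31, Pow(Add(7, Pow(Add(-5, Mul(I, Pow(5, Rational(1, 2)))), Rational(1, 2))), 2))) = Mul(Mul(44, 2), Add(-31, Pow(Add(7, Pow(Add(-5, Mul(I, Pow(5, Rational(1, 2)))), Rational(1, 2))), 2))) = Mul(88, Add(-31, Pow(Add(7, Pow(Add(-5, Mul(I, Pow(5, Rational(1, 2)))), Rational(1, 2))), 2))) = Add(-2728, Mul(88, Pow(Add(7, Pow(Add(-5, Mul(I, Pow(5, Rational(1, 2)))), Rational(1, 2))), 2)))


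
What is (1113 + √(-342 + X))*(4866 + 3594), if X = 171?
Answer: 9415980 + 25380*I*√19 ≈ 9.416e+6 + 1.1063e+5*I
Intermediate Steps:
(1113 + √(-342 + X))*(4866 + 3594) = (1113 + √(-342 + 171))*(4866 + 3594) = (1113 + √(-171))*8460 = (1113 + 3*I*√19)*8460 = 9415980 + 25380*I*√19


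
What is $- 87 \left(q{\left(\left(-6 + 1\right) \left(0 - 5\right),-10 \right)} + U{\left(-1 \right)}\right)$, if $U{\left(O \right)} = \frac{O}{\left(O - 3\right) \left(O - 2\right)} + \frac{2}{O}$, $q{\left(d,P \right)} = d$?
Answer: $- \frac{7975}{4} \approx -1993.8$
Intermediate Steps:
$U{\left(O \right)} = \frac{2}{O} + \frac{O}{\left(-3 + O\right) \left(-2 + O\right)}$ ($U{\left(O \right)} = \frac{O}{\left(-3 + O\right) \left(-2 + O\right)} + \frac{2}{O} = \frac{2}{O} + \frac{O}{\left(-3 + O\right) \left(-2 + O\right)}$)
$- 87 \left(q{\left(\left(-6 + 1\right) \left(0 - 5\right),-10 \right)} + U{\left(-1 \right)}\right) = - 87 \left(\left(-6 + 1\right) \left(0 - 5\right) + \frac{12 - -10 + 3 \left(-1\right)^{2}}{\left(-1\right) \left(6 + \left(-1\right)^{2} - -5\right)}\right) = - 87 \left(\left(-5\right) \left(-5\right) - \frac{12 + 10 + 3 \cdot 1}{6 + 1 + 5}\right) = - 87 \left(25 - \frac{12 + 10 + 3}{12}\right) = - 87 \left(25 - \frac{1}{12} \cdot 25\right) = - 87 \left(25 - \frac{25}{12}\right) = \left(-87\right) \frac{275}{12} = - \frac{7975}{4}$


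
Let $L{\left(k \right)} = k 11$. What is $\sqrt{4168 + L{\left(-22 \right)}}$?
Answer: $\sqrt{3926} \approx 62.658$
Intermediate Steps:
$L{\left(k \right)} = 11 k$
$\sqrt{4168 + L{\left(-22 \right)}} = \sqrt{4168 + 11 \left(-22\right)} = \sqrt{4168 - 242} = \sqrt{3926}$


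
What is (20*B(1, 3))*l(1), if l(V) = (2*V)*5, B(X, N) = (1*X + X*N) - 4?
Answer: 0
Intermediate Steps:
B(X, N) = -4 + X + N*X (B(X, N) = (X + N*X) - 4 = -4 + X + N*X)
l(V) = 10*V
(20*B(1, 3))*l(1) = (20*(-4 + 1 + 3*1))*(10*1) = (20*(-4 + 1 + 3))*10 = (20*0)*10 = 0*10 = 0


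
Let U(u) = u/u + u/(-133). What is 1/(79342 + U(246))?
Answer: 133/10552373 ≈ 1.2604e-5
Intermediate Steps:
U(u) = 1 - u/133 (U(u) = 1 + u*(-1/133) = 1 - u/133)
1/(79342 + U(246)) = 1/(79342 + (1 - 1/133*246)) = 1/(79342 + (1 - 246/133)) = 1/(79342 - 113/133) = 1/(10552373/133) = 133/10552373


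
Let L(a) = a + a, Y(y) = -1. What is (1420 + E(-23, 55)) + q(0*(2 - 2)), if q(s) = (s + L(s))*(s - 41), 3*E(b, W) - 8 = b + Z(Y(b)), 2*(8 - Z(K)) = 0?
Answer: 4253/3 ≈ 1417.7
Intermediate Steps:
Z(K) = 8 (Z(K) = 8 - ½*0 = 8 + 0 = 8)
E(b, W) = 16/3 + b/3 (E(b, W) = 8/3 + (b + 8)/3 = 8/3 + (8 + b)/3 = 8/3 + (8/3 + b/3) = 16/3 + b/3)
L(a) = 2*a
q(s) = 3*s*(-41 + s) (q(s) = (s + 2*s)*(s - 41) = (3*s)*(-41 + s) = 3*s*(-41 + s))
(1420 + E(-23, 55)) + q(0*(2 - 2)) = (1420 + (16/3 + (⅓)*(-23))) + 3*(0*(2 - 2))*(-41 + 0*(2 - 2)) = (1420 + (16/3 - 23/3)) + 3*(0*0)*(-41 + 0*0) = (1420 - 7/3) + 3*0*(-41 + 0) = 4253/3 + 3*0*(-41) = 4253/3 + 0 = 4253/3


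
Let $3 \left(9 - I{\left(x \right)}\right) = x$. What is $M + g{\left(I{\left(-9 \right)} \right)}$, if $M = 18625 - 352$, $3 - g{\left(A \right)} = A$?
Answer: $18264$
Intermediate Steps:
$I{\left(x \right)} = 9 - \frac{x}{3}$
$g{\left(A \right)} = 3 - A$
$M = 18273$ ($M = 18625 - 352 = 18273$)
$M + g{\left(I{\left(-9 \right)} \right)} = 18273 + \left(3 - \left(9 - -3\right)\right) = 18273 + \left(3 - \left(9 + 3\right)\right) = 18273 + \left(3 - 12\right) = 18273 - 9 = 18264$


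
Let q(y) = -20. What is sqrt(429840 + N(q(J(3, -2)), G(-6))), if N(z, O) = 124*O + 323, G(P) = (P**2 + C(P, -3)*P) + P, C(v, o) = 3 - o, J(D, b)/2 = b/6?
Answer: sqrt(429419) ≈ 655.30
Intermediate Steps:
J(D, b) = b/3 (J(D, b) = 2*(b/6) = b/3)
G(P) = P**2 + 7*P (G(P) = (P**2 + (3 - 1*(-3))*P) + P = (P**2 + (3 + 3)*P) + P = (P**2 + 6*P) + P = P**2 + 7*P)
N(z, O) = 323 + 124*O
sqrt(429840 + N(q(J(3, -2)), G(-6))) = sqrt(429840 + (323 + 124*(-6*(7 - 6)))) = sqrt(429840 + (323 + 124*(-6*1))) = sqrt(429840 + (323 + 124*(-6))) = sqrt(429840 + (323 - 744)) = sqrt(429840 - 421) = sqrt(429419)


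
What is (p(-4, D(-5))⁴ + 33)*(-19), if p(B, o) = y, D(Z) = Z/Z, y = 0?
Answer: -627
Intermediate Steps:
D(Z) = 1
p(B, o) = 0
(p(-4, D(-5))⁴ + 33)*(-19) = (0⁴ + 33)*(-19) = (0 + 33)*(-19) = 33*(-19) = -627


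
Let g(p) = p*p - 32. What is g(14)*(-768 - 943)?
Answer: -280604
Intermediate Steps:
g(p) = -32 + p² (g(p) = p² - 32 = -32 + p²)
g(14)*(-768 - 943) = (-32 + 14²)*(-768 - 943) = (-32 + 196)*(-1711) = 164*(-1711) = -280604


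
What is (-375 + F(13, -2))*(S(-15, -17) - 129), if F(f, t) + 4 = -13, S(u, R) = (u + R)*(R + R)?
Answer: -375928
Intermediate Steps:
S(u, R) = 2*R*(R + u) (S(u, R) = (R + u)*(2*R) = 2*R*(R + u))
F(f, t) = -17 (F(f, t) = -4 - 13 = -17)
(-375 + F(13, -2))*(S(-15, -17) - 129) = (-375 - 17)*(2*(-17)*(-17 - 15) - 129) = -392*(2*(-17)*(-32) - 129) = -392*(1088 - 129) = -392*959 = -375928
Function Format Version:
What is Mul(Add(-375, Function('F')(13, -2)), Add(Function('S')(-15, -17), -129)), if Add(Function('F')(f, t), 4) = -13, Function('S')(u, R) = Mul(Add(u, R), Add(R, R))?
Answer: -375928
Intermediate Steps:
Function('S')(u, R) = Mul(2, R, Add(R, u)) (Function('S')(u, R) = Mul(Add(R, u), Mul(2, R)) = Mul(2, R, Add(R, u)))
Function('F')(f, t) = -17 (Function('F')(f, t) = Add(-4, -13) = -17)
Mul(Add(-375, Function('F')(13, -2)), Add(Function('S')(-15, -17), -129)) = Mul(Add(-375, -17), Add(Mul(2, -17, Add(-17, -15)), -129)) = Mul(-392, Add(Mul(2, -17, -32), -129)) = Mul(-392, Add(1088, -129)) = Mul(-392, 959) = -375928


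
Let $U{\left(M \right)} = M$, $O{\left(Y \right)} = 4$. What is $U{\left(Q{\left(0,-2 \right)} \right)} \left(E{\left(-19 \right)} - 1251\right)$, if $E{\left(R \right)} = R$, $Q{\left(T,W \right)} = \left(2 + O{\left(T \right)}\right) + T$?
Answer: $-7620$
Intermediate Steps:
$Q{\left(T,W \right)} = 6 + T$ ($Q{\left(T,W \right)} = \left(2 + 4\right) + T = 6 + T$)
$U{\left(Q{\left(0,-2 \right)} \right)} \left(E{\left(-19 \right)} - 1251\right) = \left(6 + 0\right) \left(-19 - 1251\right) = 6 \left(-1270\right) = -7620$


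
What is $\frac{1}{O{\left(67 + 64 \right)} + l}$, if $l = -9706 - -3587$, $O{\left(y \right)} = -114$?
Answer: $- \frac{1}{6233} \approx -0.00016044$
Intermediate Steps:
$l = -6119$ ($l = -9706 + 3587 = -6119$)
$\frac{1}{O{\left(67 + 64 \right)} + l} = \frac{1}{-114 - 6119} = \frac{1}{-6233} = - \frac{1}{6233}$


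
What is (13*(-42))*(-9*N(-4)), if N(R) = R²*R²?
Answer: 1257984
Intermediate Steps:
N(R) = R⁴
(13*(-42))*(-9*N(-4)) = (13*(-42))*(-9*(-4)⁴) = -(-4914)*256 = -546*(-2304) = 1257984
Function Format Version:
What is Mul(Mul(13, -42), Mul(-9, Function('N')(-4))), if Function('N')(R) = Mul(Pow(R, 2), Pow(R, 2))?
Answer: 1257984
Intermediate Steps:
Function('N')(R) = Pow(R, 4)
Mul(Mul(13, -42), Mul(-9, Function('N')(-4))) = Mul(Mul(13, -42), Mul(-9, Pow(-4, 4))) = Mul(-546, Mul(-9, 256)) = Mul(-546, -2304) = 1257984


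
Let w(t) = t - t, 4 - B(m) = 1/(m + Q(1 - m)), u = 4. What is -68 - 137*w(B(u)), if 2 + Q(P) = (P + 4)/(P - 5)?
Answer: -68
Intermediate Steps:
Q(P) = -2 + (4 + P)/(-5 + P) (Q(P) = -2 + (P + 4)/(P - 5) = -2 + (4 + P)/(-5 + P))
B(m) = 4 - 1/(m + (13 + m)/(-4 - m)) (B(m) = 4 - 1/(m + (14 - (1 - m))/(-5 + (1 - m))) = 4 - 1/(m + (14 + (-1 + m))/(-4 - m)) = 4 - 1/(m + (13 + m)/(-4 - m)))
w(t) = 0
-68 - 137*w(B(u)) = -68 - 137*0 = -68 + 0 = -68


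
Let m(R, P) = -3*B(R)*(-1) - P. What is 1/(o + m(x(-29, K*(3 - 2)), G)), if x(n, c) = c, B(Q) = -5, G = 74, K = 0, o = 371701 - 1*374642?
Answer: -1/3030 ≈ -0.00033003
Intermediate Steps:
o = -2941 (o = 371701 - 374642 = -2941)
m(R, P) = -15 - P (m(R, P) = -3*(-5)*(-1) - P = 15*(-1) - P = -15 - P)
1/(o + m(x(-29, K*(3 - 2)), G)) = 1/(-2941 + (-15 - 1*74)) = 1/(-2941 + (-15 - 74)) = 1/(-2941 - 89) = 1/(-3030) = -1/3030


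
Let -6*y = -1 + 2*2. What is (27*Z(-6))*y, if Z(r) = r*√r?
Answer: 81*I*√6 ≈ 198.41*I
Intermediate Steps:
y = -½ (y = -(-1 + 2*2)/6 = -(-1 + 4)/6 = -⅙*3 = -½ ≈ -0.50000)
Z(r) = r^(3/2)
(27*Z(-6))*y = (27*(-6)^(3/2))*(-½) = (27*(-6*I*√6))*(-½) = -162*I*√6*(-½) = 81*I*√6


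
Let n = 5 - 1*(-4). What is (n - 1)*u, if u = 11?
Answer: 88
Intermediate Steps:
n = 9 (n = 5 + 4 = 9)
(n - 1)*u = (9 - 1)*11 = 8*11 = 88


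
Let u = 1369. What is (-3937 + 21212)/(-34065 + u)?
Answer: -17275/32696 ≈ -0.52835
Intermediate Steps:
(-3937 + 21212)/(-34065 + u) = (-3937 + 21212)/(-34065 + 1369) = 17275/(-32696) = 17275*(-1/32696) = -17275/32696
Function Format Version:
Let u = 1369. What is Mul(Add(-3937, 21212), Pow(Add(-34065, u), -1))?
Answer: Rational(-17275, 32696) ≈ -0.52835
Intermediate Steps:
Mul(Add(-3937, 21212), Pow(Add(-34065, u), -1)) = Mul(Add(-3937, 21212), Pow(Add(-34065, 1369), -1)) = Mul(17275, Pow(-32696, -1)) = Mul(17275, Rational(-1, 32696)) = Rational(-17275, 32696)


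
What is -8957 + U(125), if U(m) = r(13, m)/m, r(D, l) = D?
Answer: -1119612/125 ≈ -8956.9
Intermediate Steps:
U(m) = 13/m
-8957 + U(125) = -8957 + 13/125 = -1119612/125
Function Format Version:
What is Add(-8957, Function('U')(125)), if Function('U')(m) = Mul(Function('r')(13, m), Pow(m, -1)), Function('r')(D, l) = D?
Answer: Rational(-1119612, 125) ≈ -8956.9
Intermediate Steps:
Function('U')(m) = Mul(13, Pow(m, -1))
Add(-8957, Function('U')(125)) = Add(-8957, Mul(13, Pow(125, -1))) = Add(-8957, Mul(13, Rational(1, 125))) = Add(-8957, Rational(13, 125)) = Rational(-1119612, 125)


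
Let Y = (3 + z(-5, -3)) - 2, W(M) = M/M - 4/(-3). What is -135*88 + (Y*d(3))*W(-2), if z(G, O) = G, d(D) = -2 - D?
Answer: -35500/3 ≈ -11833.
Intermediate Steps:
W(M) = 7/3 (W(M) = 1 - 4*(-1/3) = 1 + 4/3 = 7/3)
Y = -4 (Y = (3 - 5) - 2 = -2 - 2 = -4)
-135*88 + (Y*d(3))*W(-2) = -135*88 - 4*(-2 - 1*3)*(7/3) = -11880 - 4*(-2 - 3)*(7/3) = -11880 - 4*(-5)*(7/3) = -11880 + 20*(7/3) = -11880 + 140/3 = -35500/3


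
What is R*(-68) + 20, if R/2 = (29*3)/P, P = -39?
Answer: 4204/13 ≈ 323.38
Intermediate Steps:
R = -58/13 (R = 2*((29*3)/(-39)) = 2*(87*(-1/39)) = 2*(-29/13) = -58/13 ≈ -4.4615)
R*(-68) + 20 = -58/13*(-68) + 20 = 3944/13 + 20 = 4204/13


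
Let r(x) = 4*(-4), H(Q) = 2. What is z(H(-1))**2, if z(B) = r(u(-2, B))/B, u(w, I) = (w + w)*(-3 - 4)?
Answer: 64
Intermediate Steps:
u(w, I) = -14*w (u(w, I) = (2*w)*(-7) = -14*w)
r(x) = -16
z(B) = -16/B
z(H(-1))**2 = (-16/2)**2 = (-16*1/2)**2 = (-8)**2 = 64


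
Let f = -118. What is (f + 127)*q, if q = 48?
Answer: 432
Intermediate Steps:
(f + 127)*q = (-118 + 127)*48 = 9*48 = 432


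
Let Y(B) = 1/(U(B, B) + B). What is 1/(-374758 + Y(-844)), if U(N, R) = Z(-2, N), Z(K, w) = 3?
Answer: -841/315171479 ≈ -2.6684e-6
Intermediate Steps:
U(N, R) = 3
Y(B) = 1/(3 + B)
1/(-374758 + Y(-844)) = 1/(-374758 + 1/(3 - 844)) = 1/(-374758 + 1/(-841)) = 1/(-374758 - 1/841) = 1/(-315171479/841) = -841/315171479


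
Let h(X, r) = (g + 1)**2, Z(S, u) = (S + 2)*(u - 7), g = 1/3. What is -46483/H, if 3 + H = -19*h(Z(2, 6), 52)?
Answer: 418347/331 ≈ 1263.9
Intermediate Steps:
g = 1/3 ≈ 0.33333
Z(S, u) = (-7 + u)*(2 + S) (Z(S, u) = (2 + S)*(-7 + u) = (-7 + u)*(2 + S))
h(X, r) = 16/9 (h(X, r) = (1/3 + 1)**2 = (4/3)**2 = 16/9)
H = -331/9 (H = -3 - 19*16/9 = -3 - 304/9 = -331/9 ≈ -36.778)
-46483/H = -46483/(-331/9) = -46483*(-9/331) = 418347/331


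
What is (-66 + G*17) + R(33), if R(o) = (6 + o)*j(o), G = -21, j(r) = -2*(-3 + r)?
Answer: -2763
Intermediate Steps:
j(r) = 6 - 2*r
R(o) = (6 + o)*(6 - 2*o)
(-66 + G*17) + R(33) = (-66 - 21*17) - 2*(-3 + 33)*(6 + 33) = (-66 - 357) - 2*30*39 = -423 - 2340 = -2763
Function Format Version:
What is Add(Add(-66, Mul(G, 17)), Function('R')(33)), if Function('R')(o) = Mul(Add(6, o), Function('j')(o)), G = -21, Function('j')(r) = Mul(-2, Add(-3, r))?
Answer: -2763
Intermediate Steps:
Function('j')(r) = Add(6, Mul(-2, r))
Function('R')(o) = Mul(Add(6, o), Add(6, Mul(-2, o)))
Add(Add(-66, Mul(G, 17)), Function('R')(33)) = Add(Add(-66, Mul(-21, 17)), Mul(-2, Add(-3, 33), Add(6, 33))) = Add(Add(-66, -357), Mul(-2, 30, 39)) = Add(-423, -2340) = -2763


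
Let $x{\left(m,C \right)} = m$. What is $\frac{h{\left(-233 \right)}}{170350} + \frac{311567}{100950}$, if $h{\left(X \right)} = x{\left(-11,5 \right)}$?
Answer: $\frac{106148656}{34393665} \approx 3.0863$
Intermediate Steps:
$h{\left(X \right)} = -11$
$\frac{h{\left(-233 \right)}}{170350} + \frac{311567}{100950} = - \frac{11}{170350} + \frac{311567}{100950} = \frac{106148656}{34393665}$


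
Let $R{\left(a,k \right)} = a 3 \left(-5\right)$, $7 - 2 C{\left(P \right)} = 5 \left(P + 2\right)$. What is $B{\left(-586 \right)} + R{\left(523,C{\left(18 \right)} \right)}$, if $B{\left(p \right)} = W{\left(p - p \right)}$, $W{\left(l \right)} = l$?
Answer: $-7845$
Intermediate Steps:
$C{\left(P \right)} = - \frac{3}{2} - \frac{5 P}{2}$ ($C{\left(P \right)} = \frac{7}{2} - \frac{5 \left(P + 2\right)}{2} = \frac{7}{2} - \frac{5 \left(2 + P\right)}{2} = \frac{7}{2} - \frac{10 + 5 P}{2} = \frac{7}{2} - \left(5 + \frac{5 P}{2}\right) = - \frac{3}{2} - \frac{5 P}{2}$)
$R{\left(a,k \right)} = - 15 a$ ($R{\left(a,k \right)} = 3 a \left(-5\right) = - 15 a$)
$B{\left(p \right)} = 0$ ($B{\left(p \right)} = p - p = 0$)
$B{\left(-586 \right)} + R{\left(523,C{\left(18 \right)} \right)} = 0 - 7845 = -7845$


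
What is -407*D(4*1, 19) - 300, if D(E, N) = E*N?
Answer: -31232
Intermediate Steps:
-407*D(4*1, 19) - 300 = -407*4*1*19 - 300 = -1628*19 - 300 = -407*76 - 300 = -30932 - 300 = -31232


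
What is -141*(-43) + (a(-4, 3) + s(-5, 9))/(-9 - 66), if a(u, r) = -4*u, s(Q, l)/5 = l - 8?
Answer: 151568/25 ≈ 6062.7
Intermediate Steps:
s(Q, l) = -40 + 5*l (s(Q, l) = 5*(l - 8) = 5*(-8 + l) = -40 + 5*l)
-141*(-43) + (a(-4, 3) + s(-5, 9))/(-9 - 66) = -141*(-43) + (-4*(-4) + (-40 + 5*9))/(-9 - 66) = 6063 + (16 + (-40 + 45))/(-75) = 6063 + (16 + 5)*(-1/75) = 6063 + 21*(-1/75) = 6063 - 7/25 = 151568/25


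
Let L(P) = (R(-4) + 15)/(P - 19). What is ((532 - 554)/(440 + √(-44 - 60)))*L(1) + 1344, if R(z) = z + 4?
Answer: 97629841/72639 - 55*I*√26/290556 ≈ 1344.0 - 0.00096521*I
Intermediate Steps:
R(z) = 4 + z
L(P) = 15/(-19 + P) (L(P) = ((4 - 4) + 15)/(P - 19) = (0 + 15)/(-19 + P) = 15/(-19 + P))
((532 - 554)/(440 + √(-44 - 60)))*L(1) + 1344 = ((532 - 554)/(440 + √(-44 - 60)))*(15/(-19 + 1)) + 1344 = (-22/(440 + √(-104)))*(15/(-18)) + 1344 = (-22/(440 + 2*I*√26))*(15*(-1/18)) + 1344 = -22/(440 + 2*I*√26)*(-⅚) + 1344 = 55/(3*(440 + 2*I*√26)) + 1344 = 1344 + 55/(3*(440 + 2*I*√26))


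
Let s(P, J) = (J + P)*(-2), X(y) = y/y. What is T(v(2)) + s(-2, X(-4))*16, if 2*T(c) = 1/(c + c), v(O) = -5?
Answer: 639/20 ≈ 31.950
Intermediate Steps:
X(y) = 1
s(P, J) = -2*J - 2*P
T(c) = 1/(4*c) (T(c) = 1/(2*(c + c)) = 1/(2*((2*c))) = (1/(2*c))/2 = 1/(4*c))
T(v(2)) + s(-2, X(-4))*16 = (¼)/(-5) + (-2*1 - 2*(-2))*16 = (¼)*(-⅕) + (-2 + 4)*16 = -1/20 + 2*16 = -1/20 + 32 = 639/20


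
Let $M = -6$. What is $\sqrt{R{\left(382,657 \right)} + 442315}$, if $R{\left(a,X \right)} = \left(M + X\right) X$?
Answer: $\sqrt{870022} \approx 932.75$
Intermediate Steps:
$R{\left(a,X \right)} = X \left(-6 + X\right)$ ($R{\left(a,X \right)} = \left(-6 + X\right) X = X \left(-6 + X\right)$)
$\sqrt{R{\left(382,657 \right)} + 442315} = \sqrt{657 \left(-6 + 657\right) + 442315} = \sqrt{657 \cdot 651 + 442315} = \sqrt{427707 + 442315} = \sqrt{870022}$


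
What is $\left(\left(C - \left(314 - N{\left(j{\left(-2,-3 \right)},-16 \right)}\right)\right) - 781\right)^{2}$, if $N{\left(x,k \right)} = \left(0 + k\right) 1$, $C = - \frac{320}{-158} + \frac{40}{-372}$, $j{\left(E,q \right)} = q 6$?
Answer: $\frac{66396862574329}{53978409} \approx 1.2301 \cdot 10^{6}$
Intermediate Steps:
$j{\left(E,q \right)} = 6 q$
$C = \frac{14090}{7347}$ ($C = \left(-320\right) \left(- \frac{1}{158}\right) + 40 \left(- \frac{1}{372}\right) = \frac{160}{79} - \frac{10}{93} = \frac{14090}{7347} \approx 1.9178$)
$N{\left(x,k \right)} = k$ ($N{\left(x,k \right)} = k 1 = k$)
$\left(\left(C - \left(314 - N{\left(j{\left(-2,-3 \right)},-16 \right)}\right)\right) - 781\right)^{2} = \left(\left(\frac{14090}{7347} - \left(314 - -16\right)\right) - 781\right)^{2} = \left(\left(\frac{14090}{7347} - \left(314 + 16\right)\right) - 781\right)^{2} = \left(\left(\frac{14090}{7347} - 330\right) - 781\right)^{2} = \left(- \frac{2410420}{7347} - 781\right)^{2} = \left(- \frac{8148427}{7347}\right)^{2} = \frac{66396862574329}{53978409}$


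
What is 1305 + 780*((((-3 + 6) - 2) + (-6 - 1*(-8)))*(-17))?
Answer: -38475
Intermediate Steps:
1305 + 780*((((-3 + 6) - 2) + (-6 - 1*(-8)))*(-17)) = 1305 + 780*(((3 - 2) + (-6 + 8))*(-17)) = 1305 + 780*((1 + 2)*(-17)) = 1305 + 780*(3*(-17)) = 1305 + 780*(-51) = 1305 - 39780 = -38475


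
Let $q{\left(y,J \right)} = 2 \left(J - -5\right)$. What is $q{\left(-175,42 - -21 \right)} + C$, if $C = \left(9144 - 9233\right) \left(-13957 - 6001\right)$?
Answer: $1776398$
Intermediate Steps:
$q{\left(y,J \right)} = 10 + 2 J$ ($q{\left(y,J \right)} = 2 \left(J + 5\right) = 2 \left(5 + J\right) = 10 + 2 J$)
$C = 1776262$ ($C = \left(-89\right) \left(-19958\right) = 1776262$)
$q{\left(-175,42 - -21 \right)} + C = \left(10 + 2 \left(42 - -21\right)\right) + 1776262 = \left(10 + 2 \left(42 + 21\right)\right) + 1776262 = \left(10 + 2 \cdot 63\right) + 1776262 = \left(10 + 126\right) + 1776262 = 136 + 1776262 = 1776398$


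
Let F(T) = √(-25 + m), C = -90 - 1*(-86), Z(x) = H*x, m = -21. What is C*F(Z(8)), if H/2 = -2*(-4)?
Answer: -4*I*√46 ≈ -27.129*I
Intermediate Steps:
H = 16 (H = 2*(-2*(-4)) = 2*8 = 16)
Z(x) = 16*x
C = -4 (C = -90 + 86 = -4)
F(T) = I*√46 (F(T) = √(-25 - 21) = √(-46) = I*√46)
C*F(Z(8)) = -4*I*√46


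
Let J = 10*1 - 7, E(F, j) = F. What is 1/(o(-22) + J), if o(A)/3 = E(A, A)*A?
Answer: 1/1455 ≈ 0.00068729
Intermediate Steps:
o(A) = 3*A² (o(A) = 3*(A*A) = 3*A²)
J = 3 (J = 10 - 7 = 3)
1/(o(-22) + J) = 1/(3*(-22)² + 3) = 1/(3*484 + 3) = 1/(1452 + 3) = 1/1455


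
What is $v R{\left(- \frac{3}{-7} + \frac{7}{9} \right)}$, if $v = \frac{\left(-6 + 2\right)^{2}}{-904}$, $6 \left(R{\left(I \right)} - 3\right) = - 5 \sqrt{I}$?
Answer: $- \frac{6}{113} + \frac{10 \sqrt{133}}{7119} \approx -0.036898$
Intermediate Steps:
$R{\left(I \right)} = 3 - \frac{5 \sqrt{I}}{6}$ ($R{\left(I \right)} = 3 + \frac{\left(-5\right) \sqrt{I}}{6} = 3 - \frac{5 \sqrt{I}}{6}$)
$v = - \frac{2}{113}$ ($v = \left(-4\right)^{2} \left(- \frac{1}{904}\right) = 16 \left(- \frac{1}{904}\right) = - \frac{2}{113} \approx -0.017699$)
$v R{\left(- \frac{3}{-7} + \frac{7}{9} \right)} = - \frac{2 \left(3 - \frac{5 \sqrt{- \frac{3}{-7} + \frac{7}{9}}}{6}\right)}{113} = - \frac{2 \left(3 - \frac{5 \sqrt{\left(-3\right) \left(- \frac{1}{7}\right) + 7 \cdot \frac{1}{9}}}{6}\right)}{113} = - \frac{2 \left(3 - \frac{5 \sqrt{\frac{3}{7} + \frac{7}{9}}}{6}\right)}{113} = - \frac{2 \left(3 - \frac{5 \sqrt{\frac{76}{63}}}{6}\right)}{113} = - \frac{2 \left(3 - \frac{5 \frac{2 \sqrt{133}}{21}}{6}\right)}{113} = - \frac{2 \left(3 - \frac{5 \sqrt{133}}{63}\right)}{113} = - \frac{6}{113} + \frac{10 \sqrt{133}}{7119}$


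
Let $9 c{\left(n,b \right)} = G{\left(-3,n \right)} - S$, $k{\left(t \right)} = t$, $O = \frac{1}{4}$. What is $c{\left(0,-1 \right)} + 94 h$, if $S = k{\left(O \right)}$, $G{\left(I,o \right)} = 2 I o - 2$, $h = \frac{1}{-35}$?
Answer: $- \frac{411}{140} \approx -2.9357$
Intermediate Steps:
$h = - \frac{1}{35} \approx -0.028571$
$G{\left(I,o \right)} = -2 + 2 I o$ ($G{\left(I,o \right)} = 2 I o - 2 = -2 + 2 I o$)
$O = \frac{1}{4} \approx 0.25$
$S = \frac{1}{4} \approx 0.25$
$c{\left(n,b \right)} = - \frac{1}{4} - \frac{2 n}{3}$ ($c{\left(n,b \right)} = \frac{\left(-2 + 2 \left(-3\right) n\right) - \frac{1}{4}}{9} = \frac{\left(-2 - 6 n\right) - \frac{1}{4}}{9} = \frac{- \frac{9}{4} - 6 n}{9} = - \frac{1}{4} - \frac{2 n}{3}$)
$c{\left(0,-1 \right)} + 94 h = \left(- \frac{1}{4} - 0\right) + 94 \left(- \frac{1}{35}\right) = \left(- \frac{1}{4} + 0\right) - \frac{94}{35} = - \frac{1}{4} - \frac{94}{35} = - \frac{411}{140}$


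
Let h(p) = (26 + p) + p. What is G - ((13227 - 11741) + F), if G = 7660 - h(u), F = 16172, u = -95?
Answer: -9834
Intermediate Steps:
h(p) = 26 + 2*p
G = 7824 (G = 7660 - (26 + 2*(-95)) = 7660 - (26 - 190) = 7660 - 1*(-164) = 7660 + 164 = 7824)
G - ((13227 - 11741) + F) = 7824 - ((13227 - 11741) + 16172) = 7824 - (1486 + 16172) = 7824 - 1*17658 = 7824 - 17658 = -9834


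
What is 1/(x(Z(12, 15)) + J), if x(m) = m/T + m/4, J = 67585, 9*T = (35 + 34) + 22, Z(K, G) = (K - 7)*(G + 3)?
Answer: 182/12306185 ≈ 1.4789e-5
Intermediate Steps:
Z(K, G) = (-7 + K)*(3 + G)
T = 91/9 (T = ((35 + 34) + 22)/9 = (69 + 22)/9 = (⅑)*91 = 91/9 ≈ 10.111)
x(m) = 127*m/364 (x(m) = m/(91/9) + m/4 = m*(9/91) + m*(¼) = 9*m/91 + m/4 = 127*m/364)
1/(x(Z(12, 15)) + J) = 1/(127*(-21 - 7*15 + 3*12 + 15*12)/364 + 67585) = 1/(127*(-21 - 105 + 36 + 180)/364 + 67585) = 1/((127/364)*90 + 67585) = 1/(5715/182 + 67585) = 1/(12306185/182) = 182/12306185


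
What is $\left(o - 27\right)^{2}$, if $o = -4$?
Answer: $961$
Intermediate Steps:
$\left(o - 27\right)^{2} = \left(-4 - 27\right)^{2} = \left(-31\right)^{2} = 961$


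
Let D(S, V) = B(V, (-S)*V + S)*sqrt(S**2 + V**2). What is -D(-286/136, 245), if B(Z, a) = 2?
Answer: -sqrt(277576049)/34 ≈ -490.02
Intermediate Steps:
D(S, V) = 2*sqrt(S**2 + V**2)
-D(-286/136, 245) = -2*sqrt((-286/136)**2 + 245**2) = -2*sqrt((-286*1/136)**2 + 60025) = -2*sqrt((-143/68)**2 + 60025) = -2*sqrt(20449/4624 + 60025) = -2*sqrt(277576049/4624) = -2*sqrt(277576049)/68 = -sqrt(277576049)/34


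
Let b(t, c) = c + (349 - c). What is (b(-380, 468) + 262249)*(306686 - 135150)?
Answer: 45045010528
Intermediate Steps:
b(t, c) = 349
(b(-380, 468) + 262249)*(306686 - 135150) = (349 + 262249)*(306686 - 135150) = 262598*171536 = 45045010528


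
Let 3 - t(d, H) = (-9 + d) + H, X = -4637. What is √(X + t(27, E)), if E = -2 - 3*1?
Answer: I*√4647 ≈ 68.169*I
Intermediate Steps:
E = -5 (E = -2 - 3 = -5)
t(d, H) = 12 - H - d (t(d, H) = 3 - ((-9 + d) + H) = 3 - (-9 + H + d) = 3 + (9 - H - d) = 12 - H - d)
√(X + t(27, E)) = √(-4637 + (12 - 1*(-5) - 1*27)) = √(-4637 + (12 + 5 - 27)) = √(-4637 - 10) = √(-4647) = I*√4647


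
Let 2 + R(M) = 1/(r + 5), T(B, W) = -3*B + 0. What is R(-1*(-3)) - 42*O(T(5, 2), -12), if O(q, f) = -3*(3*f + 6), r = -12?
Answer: -26475/7 ≈ -3782.1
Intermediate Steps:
T(B, W) = -3*B
O(q, f) = -18 - 9*f (O(q, f) = -3*(6 + 3*f) = -18 - 9*f)
R(M) = -15/7 (R(M) = -2 + 1/(-12 + 5) = -2 + 1/(-7) = -2 - ⅐ = -15/7)
R(-1*(-3)) - 42*O(T(5, 2), -12) = -15/7 - 42*(-18 - 9*(-12)) = -15/7 - 42*(-18 + 108) = -15/7 - 42*90 = -15/7 - 3780 = -26475/7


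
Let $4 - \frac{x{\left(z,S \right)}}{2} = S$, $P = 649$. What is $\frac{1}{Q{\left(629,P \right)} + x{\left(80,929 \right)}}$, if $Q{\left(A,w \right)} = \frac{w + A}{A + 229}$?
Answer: $- \frac{143}{264337} \approx -0.00054098$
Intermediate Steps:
$x{\left(z,S \right)} = 8 - 2 S$
$Q{\left(A,w \right)} = \frac{A + w}{229 + A}$
$\frac{1}{Q{\left(629,P \right)} + x{\left(80,929 \right)}} = \frac{1}{\frac{629 + 649}{229 + 629} + \left(8 - 1858\right)} = \frac{1}{\frac{1}{858} \cdot 1278 + \left(8 - 1858\right)} = \frac{1}{\frac{1}{858} \cdot 1278 - 1850} = \frac{1}{\frac{213}{143} - 1850} = \frac{1}{- \frac{264337}{143}} = - \frac{143}{264337}$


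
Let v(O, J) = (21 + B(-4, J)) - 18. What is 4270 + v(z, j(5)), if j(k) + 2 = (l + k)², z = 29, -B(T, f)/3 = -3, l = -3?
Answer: 4282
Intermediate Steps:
B(T, f) = 9 (B(T, f) = -3*(-3) = 9)
j(k) = -2 + (-3 + k)²
v(O, J) = 12 (v(O, J) = (21 + 9) - 18 = 30 - 18 = 12)
4270 + v(z, j(5)) = 4270 + 12 = 4282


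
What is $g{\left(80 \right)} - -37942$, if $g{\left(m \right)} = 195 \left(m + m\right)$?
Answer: $69142$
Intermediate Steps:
$g{\left(m \right)} = 390 m$ ($g{\left(m \right)} = 195 \cdot 2 m = 390 m$)
$g{\left(80 \right)} - -37942 = 390 \cdot 80 - -37942 = 31200 + 37942 = 69142$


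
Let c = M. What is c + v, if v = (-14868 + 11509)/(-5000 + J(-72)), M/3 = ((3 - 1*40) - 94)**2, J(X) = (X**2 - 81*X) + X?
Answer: 306011593/5944 ≈ 51482.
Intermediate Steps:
J(X) = X**2 - 80*X
M = 51483 (M = 3*((3 - 1*40) - 94)**2 = 3*((3 - 40) - 94)**2 = 3*(-37 - 94)**2 = 3*(-131)**2 = 3*17161 = 51483)
c = 51483
v = -3359/5944 (v = (-14868 + 11509)/(-5000 - 72*(-80 - 72)) = -3359/(-5000 - 72*(-152)) = -3359/(-5000 + 10944) = -3359/5944 ≈ -0.56511)
c + v = 51483 - 3359/5944 = 306011593/5944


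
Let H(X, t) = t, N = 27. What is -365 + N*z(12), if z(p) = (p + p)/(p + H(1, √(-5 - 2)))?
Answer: (-365*√7 + 3732*I)/(√7 - 12*I) ≈ -313.5 - 11.354*I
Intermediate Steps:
z(p) = 2*p/(p + I*√7) (z(p) = (p + p)/(p + √(-5 - 2)) = (2*p)/(p + √(-7)) = (2*p)/(p + I*√7) = 2*p/(p + I*√7))
-365 + N*z(12) = -365 + 27*(2*12/(12 + I*√7)) = -365 + 27*(24/(12 + I*√7)) = -365 + 648/(12 + I*√7)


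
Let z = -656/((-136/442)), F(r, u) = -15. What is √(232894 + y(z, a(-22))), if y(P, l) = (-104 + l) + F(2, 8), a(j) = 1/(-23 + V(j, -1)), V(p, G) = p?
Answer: √52374370/15 ≈ 482.47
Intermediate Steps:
a(j) = 1/(-23 + j)
z = 2132 (z = -656/((-136*1/442)) = -656/(-4/13) = -656*(-13/4) = 2132)
y(P, l) = -119 + l (y(P, l) = (-104 + l) - 15 = -119 + l)
√(232894 + y(z, a(-22))) = √(232894 + (-119 + 1/(-23 - 22))) = √(232894 + (-119 + 1/(-45))) = √(232894 + (-119 - 1/45)) = √(232894 - 5356/45) = √(10474874/45) = √52374370/15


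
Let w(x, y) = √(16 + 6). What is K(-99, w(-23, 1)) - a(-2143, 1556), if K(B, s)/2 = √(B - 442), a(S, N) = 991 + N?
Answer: -2547 + 2*I*√541 ≈ -2547.0 + 46.519*I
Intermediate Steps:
w(x, y) = √22
K(B, s) = 2*√(-442 + B) (K(B, s) = 2*√(B - 442) = 2*√(-442 + B))
K(-99, w(-23, 1)) - a(-2143, 1556) = 2*√(-442 - 99) - (991 + 1556) = 2*√(-541) - 1*2547 = 2*(I*√541) - 2547 = 2*I*√541 - 2547 = -2547 + 2*I*√541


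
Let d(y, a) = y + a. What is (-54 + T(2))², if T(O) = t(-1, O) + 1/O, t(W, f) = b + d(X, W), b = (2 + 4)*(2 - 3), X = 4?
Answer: 12769/4 ≈ 3192.3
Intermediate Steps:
b = -6 (b = 6*(-1) = -6)
d(y, a) = a + y
t(W, f) = -2 + W (t(W, f) = -6 + (W + 4) = -6 + (4 + W) = -2 + W)
T(O) = -3 + 1/O (T(O) = (-2 - 1) + 1/O = -3 + 1/O)
(-54 + T(2))² = (-54 + (-3 + 1/2))² = (-54 + (-3 + ½))² = (-54 - 5/2)² = (-113/2)² = 12769/4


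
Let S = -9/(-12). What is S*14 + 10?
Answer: 41/2 ≈ 20.500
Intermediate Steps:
S = ¾ (S = -9*(-1/12) = ¾ ≈ 0.75000)
S*14 + 10 = (¾)*14 + 10 = 21/2 + 10 = 41/2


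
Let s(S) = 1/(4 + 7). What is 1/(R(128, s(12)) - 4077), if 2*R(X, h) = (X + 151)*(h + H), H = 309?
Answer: 11/429453 ≈ 2.5614e-5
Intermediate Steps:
s(S) = 1/11
R(X, h) = (151 + X)*(309 + h)/2 (R(X, h) = ((X + 151)*(h + 309))/2 = ((151 + X)*(309 + h))/2 = (151 + X)*(309 + h)/2)
1/(R(128, s(12)) - 4077) = 1/((46659/2 + (151/2)*(1/11) + (309/2)*128 + (1/2)*128*(1/11)) - 4077) = 1/((46659/2 + 151/22 + 19776 + 64/11) - 4077) = 1/(474300/11 - 4077) = 1/(429453/11) = 11/429453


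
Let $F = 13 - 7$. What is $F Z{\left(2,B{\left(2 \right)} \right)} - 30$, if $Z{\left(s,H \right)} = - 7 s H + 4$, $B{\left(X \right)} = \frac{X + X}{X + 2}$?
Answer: $-90$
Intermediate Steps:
$B{\left(X \right)} = \frac{2 X}{2 + X}$
$F = 6$ ($F = 13 - 7 = 6$)
$Z{\left(s,H \right)} = 4 - 7 H s$ ($Z{\left(s,H \right)} = - 7 H s + 4 = 4 - 7 H s$)
$F Z{\left(2,B{\left(2 \right)} \right)} - 30 = 6 \left(4 - 7 \cdot 2 \cdot 2 \frac{1}{2 + 2} \cdot 2\right) - 30 = 6 \left(4 - 7 \cdot 2 \cdot 2 \cdot \frac{1}{4} \cdot 2\right) - 30 = 6 \left(4 - 7 \cdot 2\right) - 30 = 6 \left(4 - 14\right) - 30 = 6 \left(-10\right) - 30 = -60 - 30 = -90$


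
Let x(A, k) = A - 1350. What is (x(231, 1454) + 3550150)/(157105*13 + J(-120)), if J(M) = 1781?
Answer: 3549031/2044146 ≈ 1.7362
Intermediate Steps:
x(A, k) = -1350 + A
(x(231, 1454) + 3550150)/(157105*13 + J(-120)) = ((-1350 + 231) + 3550150)/(157105*13 + 1781) = (-1119 + 3550150)/(2042365 + 1781) = 3549031/2044146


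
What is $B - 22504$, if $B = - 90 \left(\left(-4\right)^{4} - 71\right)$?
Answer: $-39154$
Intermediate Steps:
$B = -16650$ ($B = - 90 \left(256 - 71\right) = \left(-90\right) 185 = -16650$)
$B - 22504 = -16650 - 22504 = -39154$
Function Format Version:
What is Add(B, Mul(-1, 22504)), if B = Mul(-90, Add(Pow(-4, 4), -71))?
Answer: -39154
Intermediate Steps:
B = -16650 (B = Mul(-90, Add(256, -71)) = Mul(-90, 185) = -16650)
Add(B, Mul(-1, 22504)) = Add(-16650, Mul(-1, 22504)) = Add(-16650, -22504) = -39154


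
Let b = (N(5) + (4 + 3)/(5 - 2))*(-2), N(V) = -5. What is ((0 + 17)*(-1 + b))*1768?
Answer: 390728/3 ≈ 1.3024e+5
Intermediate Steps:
b = 16/3 (b = (-5 + (4 + 3)/(5 - 2))*(-2) = (-5 + 7/3)*(-2) = -8/3*(-2) = 16/3 ≈ 5.3333)
((0 + 17)*(-1 + b))*1768 = ((0 + 17)*(-1 + 16/3))*1768 = (17*(13/3))*1768 = (221/3)*1768 = 390728/3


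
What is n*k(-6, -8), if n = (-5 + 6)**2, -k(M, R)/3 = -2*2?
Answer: 12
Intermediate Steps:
k(M, R) = 12 (k(M, R) = -(-6)*2 = -3*(-4) = 12)
n = 1 (n = 1**2 = 1)
n*k(-6, -8) = 1*12 = 12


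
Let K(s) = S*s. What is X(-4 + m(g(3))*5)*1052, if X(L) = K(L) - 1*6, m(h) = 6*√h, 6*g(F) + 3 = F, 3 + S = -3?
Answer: 18936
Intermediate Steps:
S = -6 (S = -3 - 3 = -6)
g(F) = -½ + F/6
K(s) = -6*s
X(L) = -6 - 6*L (X(L) = -6*L - 1*6 = -6*L - 6 = -6 - 6*L)
X(-4 + m(g(3))*5)*1052 = (-6 - 6*(-4 + (6*√(-½ + (⅙)*3))*5))*1052 = (-6 - 6*(-4 + (6*√(-½ + ½))*5))*1052 = (-6 - 6*(-4 + (6*√0)*5))*1052 = (-6 - 6*(-4 + (6*0)*5))*1052 = (-6 - 6*(-4 + 0*5))*1052 = (-6 - 6*(-4 + 0))*1052 = (-6 - 6*(-4))*1052 = (-6 + 24)*1052 = 18*1052 = 18936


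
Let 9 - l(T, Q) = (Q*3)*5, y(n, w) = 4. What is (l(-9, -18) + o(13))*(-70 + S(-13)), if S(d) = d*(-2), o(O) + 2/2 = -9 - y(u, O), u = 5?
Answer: -11660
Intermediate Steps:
o(O) = -14 (o(O) = -1 + (-9 - 1*4) = -1 + (-9 - 4) = -1 - 13 = -14)
S(d) = -2*d
l(T, Q) = 9 - 15*Q (l(T, Q) = 9 - Q*3*5 = 9 - 3*Q*5 = 9 - 15*Q)
(l(-9, -18) + o(13))*(-70 + S(-13)) = ((9 - 15*(-18)) - 14)*(-70 - 2*(-13)) = ((9 + 270) - 14)*(-70 + 26) = (279 - 14)*(-44) = 265*(-44) = -11660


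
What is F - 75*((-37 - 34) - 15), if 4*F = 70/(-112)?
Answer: 206395/32 ≈ 6449.8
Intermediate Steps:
F = -5/32 (F = (70/(-112))/4 = (70*(-1/112))/4 = (¼)*(-5/8) = -5/32 ≈ -0.15625)
F - 75*((-37 - 34) - 15) = -5/32 - 75*((-37 - 34) - 15) = -5/32 - 75*(-71 - 15) = -5/32 - 75*(-86) = -5/32 + 6450 = 206395/32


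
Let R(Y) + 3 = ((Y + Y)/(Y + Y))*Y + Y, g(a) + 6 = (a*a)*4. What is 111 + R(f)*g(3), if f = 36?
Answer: 2181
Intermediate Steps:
g(a) = -6 + 4*a² (g(a) = -6 + (a*a)*4 = -6 + a²*4 = -6 + 4*a²)
R(Y) = -3 + 2*Y (R(Y) = -3 + (((Y + Y)/(Y + Y))*Y + Y) = -3 + (((2*Y)/((2*Y)))*Y + Y) = -3 + (((2*Y)*(1/(2*Y)))*Y + Y) = -3 + (1*Y + Y) = -3 + (Y + Y) = -3 + 2*Y)
111 + R(f)*g(3) = 111 + (-3 + 2*36)*(-6 + 4*3²) = 111 + (-3 + 72)*(-6 + 4*9) = 111 + 69*(-6 + 36) = 111 + 69*30 = 111 + 2070 = 2181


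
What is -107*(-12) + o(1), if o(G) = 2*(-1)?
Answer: 1282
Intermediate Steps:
o(G) = -2
-107*(-12) + o(1) = -107*(-12) - 2 = 1284 - 2 = 1282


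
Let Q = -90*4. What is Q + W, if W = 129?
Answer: -231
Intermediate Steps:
Q = -360
Q + W = -360 + 129 = -231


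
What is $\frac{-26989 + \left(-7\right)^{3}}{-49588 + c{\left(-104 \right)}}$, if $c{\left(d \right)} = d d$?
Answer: $\frac{6833}{9693} \approx 0.70494$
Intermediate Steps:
$c{\left(d \right)} = d^{2}$
$\frac{-26989 + \left(-7\right)^{3}}{-49588 + c{\left(-104 \right)}} = \frac{-26989 + \left(-7\right)^{3}}{-49588 + \left(-104\right)^{2}} = \frac{-26989 - 343}{-49588 + 10816} = - \frac{27332}{-38772} = \left(-27332\right) \left(- \frac{1}{38772}\right) = \frac{6833}{9693}$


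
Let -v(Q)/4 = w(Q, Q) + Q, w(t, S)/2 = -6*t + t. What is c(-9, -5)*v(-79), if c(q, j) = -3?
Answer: 8532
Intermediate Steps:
w(t, S) = -10*t (w(t, S) = 2*(-6*t + t) = 2*(-5*t) = -10*t)
v(Q) = 36*Q (v(Q) = -4*(-10*Q + Q) = -(-36)*Q = 36*Q)
c(-9, -5)*v(-79) = -108*(-79) = -3*(-2844) = 8532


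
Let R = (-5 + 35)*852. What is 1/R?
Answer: 1/25560 ≈ 3.9124e-5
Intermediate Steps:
R = 25560 (R = 30*852 = 25560)
1/R = 1/25560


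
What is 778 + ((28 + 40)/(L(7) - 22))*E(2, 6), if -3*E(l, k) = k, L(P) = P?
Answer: 11806/15 ≈ 787.07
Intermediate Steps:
E(l, k) = -k/3
778 + ((28 + 40)/(L(7) - 22))*E(2, 6) = 778 + ((28 + 40)/(7 - 22))*(-1/3*6) = 778 + (68/(-15))*(-2) = 778 + (68*(-1/15))*(-2) = 778 - 68/15*(-2) = 778 + 136/15 = 11806/15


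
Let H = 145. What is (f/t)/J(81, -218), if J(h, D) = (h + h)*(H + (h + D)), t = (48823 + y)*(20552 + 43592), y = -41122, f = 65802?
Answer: 10967/106698155904 ≈ 1.0279e-7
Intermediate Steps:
t = 493972944 (t = (48823 - 41122)*(20552 + 43592) = 7701*64144 = 493972944)
J(h, D) = 2*h*(145 + D + h) (J(h, D) = (h + h)*(145 + (h + D)) = (2*h)*(145 + (D + h)) = (2*h)*(145 + D + h) = 2*h*(145 + D + h))
(f/t)/J(81, -218) = (65802/493972944)/((2*81*(145 - 218 + 81))) = (65802*(1/493972944))/((2*81*8)) = (10967/82328824)/1296 = (10967/82328824)*(1/1296) = 10967/106698155904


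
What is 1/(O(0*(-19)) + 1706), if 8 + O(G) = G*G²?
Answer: 1/1698 ≈ 0.00058893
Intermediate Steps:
O(G) = -8 + G³ (O(G) = -8 + G*G² = -8 + G³)
1/(O(0*(-19)) + 1706) = 1/((-8 + (0*(-19))³) + 1706) = 1/((-8 + 0³) + 1706) = 1/((-8 + 0) + 1706) = 1/(-8 + 1706) = 1/1698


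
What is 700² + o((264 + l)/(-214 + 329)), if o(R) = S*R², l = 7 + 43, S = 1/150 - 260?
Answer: 484096177298/991875 ≈ 4.8806e+5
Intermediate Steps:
S = -38999/150 (S = 1/150 - 260 = -38999/150 ≈ -259.99)
l = 50
o(R) = -38999*R²/150
700² + o((264 + l)/(-214 + 329)) = 700² - 38999*(264 + 50)²/(-214 + 329)²/150 = 490000 - 38999*(314/115)²/150 = 490000 - 38999/150*98596/13225 = 490000 - 1922572702/991875 = 484096177298/991875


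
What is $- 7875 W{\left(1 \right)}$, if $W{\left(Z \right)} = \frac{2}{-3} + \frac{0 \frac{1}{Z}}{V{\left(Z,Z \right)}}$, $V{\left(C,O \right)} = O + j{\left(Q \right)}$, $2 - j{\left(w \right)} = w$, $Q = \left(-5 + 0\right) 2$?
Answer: $5250$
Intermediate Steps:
$Q = -10$ ($Q = \left(-5\right) 2 = -10$)
$j{\left(w \right)} = 2 - w$
$V{\left(C,O \right)} = 12 + O$ ($V{\left(C,O \right)} = O + \left(2 - -10\right) = O + \left(2 + 10\right) = O + 12 = 12 + O$)
$W{\left(Z \right)} = - \frac{2}{3}$ ($W{\left(Z \right)} = \frac{2}{-3} + \frac{0 \frac{1}{Z}}{12 + Z} = 2 \left(- \frac{1}{3}\right) + \frac{0}{12 + Z} = - \frac{2}{3} + 0 = - \frac{2}{3}$)
$- 7875 W{\left(1 \right)} = \left(-7875\right) \left(- \frac{2}{3}\right) = 5250$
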